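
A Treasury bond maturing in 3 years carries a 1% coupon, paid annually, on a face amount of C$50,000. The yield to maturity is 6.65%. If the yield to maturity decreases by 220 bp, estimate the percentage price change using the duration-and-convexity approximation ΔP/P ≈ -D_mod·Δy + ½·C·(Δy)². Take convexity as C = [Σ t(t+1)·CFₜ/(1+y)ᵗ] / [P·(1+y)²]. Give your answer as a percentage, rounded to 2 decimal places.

With y = 0.0665:
  t   CF        PV=CF/(1+0.0665)^t    t·PV        t(t+1)·PV
  1       500.00       468.8233       468.8233         937.6465
  2       500.00       439.5905       879.1810       2,637.5429
  3    50,500.00    41,630.2289   124,890.6867     499,562.7467
  Σ                 42,538.6426   126,238.6909     503,137.9362
P = 42,538.6426; D_Mac = 2.96762 yrs; D_mod = 2.78258 yrs; C = 10.39876.
Duration effect: -2.78258 × (-0.022) = +0.061217
Convexity effect: 0.5 × 10.39876 × (-0.022)² = +0.0025165
ΔP/P ≈ +0.061217 + 0.0025165 = +0.063733 = +6.3733%.

+6.37%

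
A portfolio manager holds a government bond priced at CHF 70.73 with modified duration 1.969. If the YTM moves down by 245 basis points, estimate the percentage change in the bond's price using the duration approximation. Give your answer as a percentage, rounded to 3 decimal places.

Duration approximation: ΔP/P ≈ -D_mod · Δy = -1.969 × (-0.0245) = +0.0482405.
As a percentage: +4.82405%.

+4.824%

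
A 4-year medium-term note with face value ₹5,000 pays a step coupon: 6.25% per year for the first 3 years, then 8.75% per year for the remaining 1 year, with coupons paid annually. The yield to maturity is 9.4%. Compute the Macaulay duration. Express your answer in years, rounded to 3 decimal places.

3.647 years

Periodic yield y = 0.094. Discount each cash flow and weight by its year:
  t   CF        PV=CF/(1+0.094)^t    t·PV
  1       312.50       285.6490       285.6490
  2       312.50       261.1051       522.2102
  3       312.50       238.6701       716.0104
  4     5,437.50     3,796.0330    15,184.1321
  Σ                  4,581.4573    16,708.0017
Price P = Σ PV = 4,581.4573.
Macaulay duration = Σ(t·PV) / P = 16,708.0017 / 4,581.4573 = 3.64687 years.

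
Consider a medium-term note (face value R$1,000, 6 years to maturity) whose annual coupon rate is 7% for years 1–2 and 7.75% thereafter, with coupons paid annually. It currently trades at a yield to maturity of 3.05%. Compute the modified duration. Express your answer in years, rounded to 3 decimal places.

5.024 years

Periodic yield y = 0.0305. First find Macaulay duration:
  t   CF        PV=CF/(1+0.0305)^t    t·PV
  1        70.00        67.9282        67.9282
  2        70.00        65.9177       131.8354
  3        77.50        70.8203       212.4609
  4        77.50        68.7242       274.8968
  5        77.50        66.6902       333.4508
  6     1,077.50       899.7654     5,398.5926
  Σ                  1,239.8460     6,419.1646
P = 1,239.8460; Macaulay duration = 6,419.1646 / 1,239.8460 = 5.17739 years.
Modified duration = D_Mac / (1 + y) = 5.17739 / 1.0305 = 5.02415 years.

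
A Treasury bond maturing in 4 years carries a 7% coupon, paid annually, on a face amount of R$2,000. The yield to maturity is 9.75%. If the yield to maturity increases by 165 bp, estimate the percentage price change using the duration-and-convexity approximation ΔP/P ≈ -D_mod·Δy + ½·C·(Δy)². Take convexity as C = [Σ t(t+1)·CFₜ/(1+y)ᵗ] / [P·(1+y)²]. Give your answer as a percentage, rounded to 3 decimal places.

With y = 0.0975:
  t   CF        PV=CF/(1+0.0975)^t    t·PV        t(t+1)·PV
  1       140.00       127.5626       127.5626         255.1253
  2       140.00       116.2302       232.4604         697.3812
  3       140.00       105.9045       317.7135       1,270.8541
  4     2,140.00     1,475.0124     5,900.0494      29,500.2471
  Σ                  1,824.7097     6,577.7860      31,723.6076
P = 1,824.7097; D_Mac = 3.60484 yrs; D_mod = 3.28459 yrs; C = 14.43377.
Duration effect: -3.28459 × (+0.0165) = -0.054196
Convexity effect: 0.5 × 14.43377 × (0.0165)² = +0.0019648
ΔP/P ≈ -0.054196 + 0.0019648 = -0.052231 = -5.2231%.

-5.223%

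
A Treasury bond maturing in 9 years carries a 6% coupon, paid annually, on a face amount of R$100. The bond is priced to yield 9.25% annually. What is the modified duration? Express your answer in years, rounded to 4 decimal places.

6.3870 years

Periodic yield y = 0.0925. First find Macaulay duration:
  t   CF        PV=CF/(1+0.0925)^t    t·PV
  1         6.00         5.4920         5.4920
  2         6.00         5.0270        10.0540
  3         6.00         4.6014        13.8041
  4         6.00         4.2118        16.8471
  5         6.00         3.8552        19.2759
  6         6.00         3.5288        21.1726
  7         6.00         3.2300        22.6099
  8         6.00         2.9565        23.6521
  9       106.00        47.8094       430.2842
  Σ                     80.7119       563.1918
P = 80.7119; Macaulay duration = 563.1918 / 80.7119 = 6.97780 years.
Modified duration = D_Mac / (1 + y) = 6.97780 / 1.0925 = 6.38700 years.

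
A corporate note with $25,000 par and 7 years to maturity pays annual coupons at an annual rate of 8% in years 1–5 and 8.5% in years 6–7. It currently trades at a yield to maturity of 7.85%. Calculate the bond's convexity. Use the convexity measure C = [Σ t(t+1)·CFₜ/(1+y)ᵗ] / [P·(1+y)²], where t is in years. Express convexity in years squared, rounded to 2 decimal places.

35.80

With y = 0.0785:
  t   CF        PV=CF/(1+0.0785)^t    t·PV        t(t+1)·PV
  1     2,000.00     1,854.4274     1,854.4274       3,708.8549
  2     2,000.00     1,719.4506     3,438.9012      10,316.7035
  3     2,000.00     1,594.2982     4,782.8945      19,131.5780
  4     2,000.00     1,478.2551     5,913.0206      29,565.1028
  5     2,000.00     1,370.6585     6,853.2923      41,119.7536
  6     2,125.00     1,350.3242     8,101.9450      56,713.6147
  7    27,125.00    15,981.9107   111,873.3752     894,987.0015
  Σ                 25,349.3247   142,817.8561   1,055,542.6089
P = 25,349.3247.
Convexity = Σ t(t+1)·PV / [P·(1+y)²] = 1,055,542.6089 / (25,349.3247 × 1.163162) = 35.79885.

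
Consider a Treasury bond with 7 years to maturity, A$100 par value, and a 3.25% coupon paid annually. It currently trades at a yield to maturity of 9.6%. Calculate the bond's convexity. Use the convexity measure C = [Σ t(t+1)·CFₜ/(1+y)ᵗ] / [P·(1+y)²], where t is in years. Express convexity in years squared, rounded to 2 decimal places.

With y = 0.096:
  t   CF        PV=CF/(1+0.096)^t    t·PV        t(t+1)·PV
  1         3.25         2.9653         2.9653           5.9307
  2         3.25         2.7056         5.4112          16.2336
  3         3.25         2.4686         7.4058          29.6233
  4         3.25         2.2524         9.0095          45.0475
  5         3.25         2.0551        10.2754          61.6527
  6         3.25         1.8751        11.2505          78.7534
  7       103.25        54.3521       380.4646       3,043.7166
  Σ                     68.6742       426.7823       3,280.9577
P = 68.6742.
Convexity = Σ t(t+1)·PV / [P·(1+y)²] = 3,280.9577 / (68.6742 × 1.201216) = 39.77280.

39.77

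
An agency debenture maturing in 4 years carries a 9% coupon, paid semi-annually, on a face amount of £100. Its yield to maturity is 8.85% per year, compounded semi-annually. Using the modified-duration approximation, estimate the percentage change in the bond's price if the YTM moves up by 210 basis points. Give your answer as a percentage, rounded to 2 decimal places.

Periodic yield y = 0.04425. Modified duration first:
  t   CF        PV=CF/(1+0.04425)^t    t·PV
  1         4.50         4.3093         4.3093
  2         4.50         4.1267         8.2534
  3         4.50         3.9518        11.8555
  4         4.50         3.7844        15.1375
  5         4.50         3.6240        18.1201
  6         4.50         3.4704        20.8227
  7         4.50         3.3234        23.2637
  8       104.50        73.9061       591.2490
  Σ                    100.4962       693.0112
P = 100.4962; D_Mac = 6.89589 half-year periods = 3.44795 yrs; D_mod = 3.44795/(1+0.04425) = 3.30184 yrs.
ΔP/P ≈ -D_mod · Δy = -3.30184 × (+0.021) = -0.069339 = -6.9339%.

-6.93%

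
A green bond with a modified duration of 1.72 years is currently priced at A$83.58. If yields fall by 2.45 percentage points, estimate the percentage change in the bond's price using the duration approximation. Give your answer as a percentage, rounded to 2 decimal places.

Duration approximation: ΔP/P ≈ -D_mod · Δy = -1.72 × (-0.0245) = +0.042140.
As a percentage: +4.2140%.

+4.21%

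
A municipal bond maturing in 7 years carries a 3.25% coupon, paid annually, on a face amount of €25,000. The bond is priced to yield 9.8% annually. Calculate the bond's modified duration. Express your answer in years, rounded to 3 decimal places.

Periodic yield y = 0.098. First find Macaulay duration:
  t   CF        PV=CF/(1+0.098)^t    t·PV
  1       812.50       739.9818       739.9818
  2       812.50       673.9361     1,347.8721
  3       812.50       613.7851     1,841.3553
  4       812.50       559.0028     2,236.0113
  5       812.50       509.1100     2,545.5502
  6       812.50       463.6704     2,782.0221
  7    25,812.50    13,415.7108    93,909.9757
  Σ                 16,975.1970   105,402.7686
P = 16,975.1970; Macaulay duration = 105,402.7686 / 16,975.1970 = 6.20922 years.
Modified duration = D_Mac / (1 + y) = 6.20922 / 1.098 = 5.65503 years.

5.655 years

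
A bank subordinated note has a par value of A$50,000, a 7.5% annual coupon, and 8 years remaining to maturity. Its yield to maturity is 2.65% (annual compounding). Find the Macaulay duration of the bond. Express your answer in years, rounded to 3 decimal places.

6.556 years

Periodic yield y = 0.0265. Discount each cash flow and weight by its year:
  t   CF        PV=CF/(1+0.0265)^t    t·PV
  1     3,750.00     3,653.1905     3,653.1905
  2     3,750.00     3,558.8801     7,117.7603
  3     3,750.00     3,467.0045    10,401.0135
  4     3,750.00     3,377.5007    13,510.0030
  5     3,750.00     3,290.3076    16,451.5379
  6     3,750.00     3,205.3654    19,232.1924
  7     3,750.00     3,122.6161    21,858.3126
  8    53,750.00    43,602.0430   348,816.3440
  Σ                 67,276.9079   441,040.3542
Price P = Σ PV = 67,276.9079.
Macaulay duration = Σ(t·PV) / P = 441,040.3542 / 67,276.9079 = 6.55560 years.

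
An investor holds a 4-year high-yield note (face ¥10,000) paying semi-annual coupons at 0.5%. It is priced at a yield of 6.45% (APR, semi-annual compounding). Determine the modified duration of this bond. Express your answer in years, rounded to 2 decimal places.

3.84 years

Periodic yield y = 0.03225. First find Macaulay duration:
  t   CF        PV=CF/(1+0.03225)^t    t·PV
  1        25.00        24.2189        24.2189
  2        25.00        23.4623        46.9246
  3        25.00        22.7293        68.1878
  4        25.00        22.0191        88.0766
  5        25.00        21.3312       106.6561
  6        25.00        20.6648       123.9886
  7        25.00        20.0192       140.1341
  8    10,025.00     7,776.8773    62,215.0187
  Σ                  7,931.3221    62,813.2054
P = 7,931.3221; Macaulay duration = 62,813.2054 / 7,931.3221 = 7.91964 half-year periods = 3.95982 years.
Modified duration = D_Mac / (1 + y) = 3.95982 / 1.03225 = 3.83610 years.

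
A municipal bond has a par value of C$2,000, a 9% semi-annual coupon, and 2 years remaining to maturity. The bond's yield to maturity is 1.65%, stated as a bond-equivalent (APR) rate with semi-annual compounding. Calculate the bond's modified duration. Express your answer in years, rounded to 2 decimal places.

Periodic yield y = 0.00825. First find Macaulay duration:
  t   CF        PV=CF/(1+0.00825)^t    t·PV
  1        90.00        89.2636        89.2636
  2        90.00        88.5332       177.0664
  3        90.00        87.8088       263.4263
  4     2,090.00     2,022.4294     8,089.7175
  Σ                  2,288.0349     8,619.4737
P = 2,288.0349; Macaulay duration = 8,619.4737 / 2,288.0349 = 3.76720 half-year periods = 1.88360 years.
Modified duration = D_Mac / (1 + y) = 1.88360 / 1.00825 = 1.86819 years.

1.87 years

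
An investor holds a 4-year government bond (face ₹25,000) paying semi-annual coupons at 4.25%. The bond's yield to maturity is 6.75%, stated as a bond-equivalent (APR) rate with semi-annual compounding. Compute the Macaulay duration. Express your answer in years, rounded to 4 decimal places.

3.7048 years

Periodic yield y = 0.03375. Discount each cash flow and weight by its period:
  t   CF        PV=CF/(1+0.03375)^t    t·PV
  1       531.25       513.9057       513.9057
  2       531.25       497.1276       994.2553
  3       531.25       480.8973     1,442.6920
  4       531.25       465.1969     1,860.7878
  5       531.25       450.0091     2,250.0457
  6       531.25       435.3172     2,611.9031
  7       531.25       421.1049     2,947.7342
  8    25,531.25    19,577.0792   156,616.6336
  Σ                 22,840.6380   169,237.9573
Price P = Σ PV = 22,840.6380.
Macaulay duration = Σ(t·PV) / P = 169,237.9573 / 22,840.6380 = 7.40951 half-year periods.
In years: 7.40951 / 2 = 3.70476 years.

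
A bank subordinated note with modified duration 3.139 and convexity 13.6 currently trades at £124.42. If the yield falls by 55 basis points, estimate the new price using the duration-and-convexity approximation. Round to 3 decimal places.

£126.594

Duration effect: -D_mod·Δy = -3.139 × (-0.0055) = +0.0172645
Convexity effect: ½·C·(Δy)² = 0.5 × 13.6 × (-0.0055)² = +0.0002057
ΔP/P ≈ +0.0172645 + 0.0002057 = +0.0174702
New price ≈ 124.42 × (1 + 0.0174702) = 126.593642284.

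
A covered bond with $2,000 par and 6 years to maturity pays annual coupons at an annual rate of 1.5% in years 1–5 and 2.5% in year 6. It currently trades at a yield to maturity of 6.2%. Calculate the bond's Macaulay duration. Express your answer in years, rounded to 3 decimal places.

5.748 years

Periodic yield y = 0.062. Discount each cash flow and weight by its year:
  t   CF        PV=CF/(1+0.062)^t    t·PV
  1        30.00        28.2486        28.2486
  2        30.00        26.5994        53.1988
  3        30.00        25.0465        75.1396
  4        30.00        23.5843        94.3372
  5        30.00        22.2074       111.0372
  6     2,050.00     1,428.9162     8,573.4972
  Σ                  1,554.6025     8,935.4587
Price P = Σ PV = 1,554.6025.
Macaulay duration = Σ(t·PV) / P = 8,935.4587 / 1,554.6025 = 5.74774 years.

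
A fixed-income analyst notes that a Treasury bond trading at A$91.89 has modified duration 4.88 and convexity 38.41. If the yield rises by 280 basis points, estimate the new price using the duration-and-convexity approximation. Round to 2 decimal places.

A$80.72

Duration effect: -D_mod·Δy = -4.88 × (+0.028) = -0.136640
Convexity effect: ½·C·(Δy)² = 0.5 × 38.41 × (0.028)² = +0.01505672
ΔP/P ≈ -0.136640 + 0.01505672 = -0.12158328
New price ≈ 91.89 × (1 - 0.12158328) = 80.7177124008.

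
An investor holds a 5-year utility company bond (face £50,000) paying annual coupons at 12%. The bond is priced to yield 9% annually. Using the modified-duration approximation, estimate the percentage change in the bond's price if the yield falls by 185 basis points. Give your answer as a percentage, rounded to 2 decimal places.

+6.95%

Periodic yield y = 0.09. Modified duration first:
  t   CF        PV=CF/(1+0.09)^t    t·PV
  1     6,000.00     5,504.5872     5,504.5872
  2     6,000.00     5,050.0800    10,100.1599
  3     6,000.00     4,633.1009    13,899.3026
  4     6,000.00     4,250.5513    17,002.2051
  5    56,000.00    36,396.1576   181,980.7882
  Σ                 55,834.4769   228,487.0429
P = 55,834.4769; D_Mac = 4.09222 yrs; D_mod = 4.09222/(1+0.09) = 3.75433 yrs.
ΔP/P ≈ -D_mod · Δy = -3.75433 × (-0.0185) = +0.069455 = +6.9455%.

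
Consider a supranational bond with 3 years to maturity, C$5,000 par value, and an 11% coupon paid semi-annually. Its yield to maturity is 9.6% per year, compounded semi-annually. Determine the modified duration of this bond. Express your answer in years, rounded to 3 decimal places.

Periodic yield y = 0.048. First find Macaulay duration:
  t   CF        PV=CF/(1+0.048)^t    t·PV
  1       275.00       262.4046       262.4046
  2       275.00       250.3860       500.7721
  3       275.00       238.9180       716.7540
  4       275.00       227.9752       911.9007
  5       275.00       217.5336     1,087.6678
  6     5,275.00     3,981.5738    23,889.4427
  Σ                  5,178.7911    27,368.9419
P = 5,178.7911; Macaulay duration = 27,368.9419 / 5,178.7911 = 5.28481 half-year periods = 2.64241 years.
Modified duration = D_Mac / (1 + y) = 2.64241 / 1.048 = 2.52138 years.

2.521 years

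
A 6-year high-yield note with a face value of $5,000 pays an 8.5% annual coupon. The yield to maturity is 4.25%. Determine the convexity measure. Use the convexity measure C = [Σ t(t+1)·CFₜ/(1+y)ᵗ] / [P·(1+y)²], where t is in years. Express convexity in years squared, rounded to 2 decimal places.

30.55

With y = 0.0425:
  t   CF        PV=CF/(1+0.0425)^t    t·PV        t(t+1)·PV
  1       425.00       407.6739       407.6739         815.3477
  2       425.00       391.0541       782.1081       2,346.3244
  3       425.00       375.1118     1,125.3354       4,501.3417
  4       425.00       359.8195     1,439.2779       7,196.3897
  5       425.00       345.1506     1,725.7529      10,354.5175
  6     5,425.00     4,226.1349    25,356.8097     177,497.6678
  Σ                  6,104.9447    30,836.9580     202,711.5888
P = 6,104.9447.
Convexity = Σ t(t+1)·PV / [P·(1+y)²] = 202,711.5888 / (6,104.9447 × 1.086806) = 30.55236.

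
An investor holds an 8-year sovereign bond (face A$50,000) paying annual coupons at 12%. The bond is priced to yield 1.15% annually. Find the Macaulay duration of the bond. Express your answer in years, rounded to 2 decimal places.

Periodic yield y = 0.0115. Discount each cash flow and weight by its year:
  t   CF        PV=CF/(1+0.0115)^t    t·PV
  1     6,000.00     5,931.7845     5,931.7845
  2     6,000.00     5,864.3445    11,728.6890
  3     6,000.00     5,797.6713    17,393.0139
  4     6,000.00     5,731.7561    22,927.0244
  5     6,000.00     5,666.5903    28,332.9516
  6     6,000.00     5,602.1654    33,612.9925
  7     6,000.00     5,538.4730    38,769.3108
  8    56,000.00    51,104.7102   408,837.6819
  Σ                 91,237.4953   567,533.4485
Price P = Σ PV = 91,237.4953.
Macaulay duration = Σ(t·PV) / P = 567,533.4485 / 91,237.4953 = 6.22040 years.

6.22 years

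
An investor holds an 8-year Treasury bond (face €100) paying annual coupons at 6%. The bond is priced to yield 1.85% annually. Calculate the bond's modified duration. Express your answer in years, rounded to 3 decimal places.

6.659 years

Periodic yield y = 0.0185. First find Macaulay duration:
  t   CF        PV=CF/(1+0.0185)^t    t·PV
  1         6.00         5.8910         5.8910
  2         6.00         5.7840        11.5680
  3         6.00         5.6790        17.0369
  4         6.00         5.5758        22.3032
  5         6.00         5.4745        27.3726
  6         6.00         5.3751        32.2505
  7         6.00         5.2774        36.9421
  8       106.00        91.5414       732.3313
  Σ                    130.5982       885.6956
P = 130.5982; Macaulay duration = 885.6956 / 130.5982 = 6.78183 years.
Modified duration = D_Mac / (1 + y) = 6.78183 / 1.0185 = 6.65865 years.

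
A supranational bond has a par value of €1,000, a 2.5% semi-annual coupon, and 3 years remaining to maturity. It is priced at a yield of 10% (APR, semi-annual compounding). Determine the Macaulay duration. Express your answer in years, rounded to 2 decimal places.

Periodic yield y = 0.05. Discount each cash flow and weight by its period:
  t   CF        PV=CF/(1+0.05)^t    t·PV
  1        12.50        11.9048        11.9048
  2        12.50        11.3379        22.6757
  3        12.50        10.7980        32.3939
  4        12.50        10.2838        41.1351
  5        12.50         9.7941        48.9704
  6     1,012.50       755.5431     4,533.2585
  Σ                    809.6615     4,690.3385
Price P = Σ PV = 809.6615.
Macaulay duration = Σ(t·PV) / P = 4,690.3385 / 809.6615 = 5.79296 half-year periods.
In years: 5.79296 / 2 = 2.89648 years.

2.90 years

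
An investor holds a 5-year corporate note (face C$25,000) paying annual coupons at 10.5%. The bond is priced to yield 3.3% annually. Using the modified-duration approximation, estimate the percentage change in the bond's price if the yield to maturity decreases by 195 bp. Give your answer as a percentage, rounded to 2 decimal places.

+8.04%

Periodic yield y = 0.033. Modified duration first:
  t   CF        PV=CF/(1+0.033)^t    t·PV
  1     2,625.00     2,541.1423     2,541.1423
  2     2,625.00     2,459.9635     4,919.9270
  3     2,625.00     2,381.3780     7,144.1341
  4     2,625.00     2,305.3030     9,221.2121
  5    27,625.00    23,485.5470   117,427.7348
  Σ                 33,173.3338   141,254.1504
P = 33,173.3338; D_Mac = 4.25806 yrs; D_mod = 4.25806/(1+0.033) = 4.12204 yrs.
ΔP/P ≈ -D_mod · Δy = -4.12204 × (-0.0195) = +0.080380 = +8.0380%.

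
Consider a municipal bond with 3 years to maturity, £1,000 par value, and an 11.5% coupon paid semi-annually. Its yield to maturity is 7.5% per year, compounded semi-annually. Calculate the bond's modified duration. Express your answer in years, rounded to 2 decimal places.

2.55 years

Periodic yield y = 0.0375. First find Macaulay duration:
  t   CF        PV=CF/(1+0.0375)^t    t·PV
  1        57.50        55.4217        55.4217
  2        57.50        53.4185       106.8370
  3        57.50        51.4877       154.4631
  4        57.50        49.6267       198.5068
  5        57.50        47.8330       239.1648
  6     1,057.50       847.9139     5,087.4833
  Σ                  1,105.7014     5,841.8767
P = 1,105.7014; Macaulay duration = 5,841.8767 / 1,105.7014 = 5.28341 half-year periods = 2.64171 years.
Modified duration = D_Mac / (1 + y) = 2.64171 / 1.0375 = 2.54622 years.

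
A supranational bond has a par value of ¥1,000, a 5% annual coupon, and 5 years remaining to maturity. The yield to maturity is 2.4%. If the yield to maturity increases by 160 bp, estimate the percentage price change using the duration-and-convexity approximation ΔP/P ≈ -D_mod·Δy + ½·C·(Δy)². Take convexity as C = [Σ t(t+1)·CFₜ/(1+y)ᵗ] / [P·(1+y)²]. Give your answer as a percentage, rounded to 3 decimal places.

With y = 0.024:
  t   CF        PV=CF/(1+0.024)^t    t·PV        t(t+1)·PV
  1        50.00        48.8281        48.8281          97.6562
  2        50.00        47.6837        95.3674         286.1023
  3        50.00        46.5661       139.6984         558.7935
  4        50.00        45.4747       181.8989         909.4947
  5     1,050.00       932.5873     4,662.9367      27,977.6202
  Σ                  1,121.1400     5,128.7296      29,829.6670
P = 1,121.1400; D_Mac = 4.57457 yrs; D_mod = 4.46735 yrs; C = 25.37398.
Duration effect: -4.46735 × (+0.016) = -0.071478
Convexity effect: 0.5 × 25.37398 × (0.016)² = +0.0032479
ΔP/P ≈ -0.071478 + 0.0032479 = -0.068230 = -6.8230%.

-6.823%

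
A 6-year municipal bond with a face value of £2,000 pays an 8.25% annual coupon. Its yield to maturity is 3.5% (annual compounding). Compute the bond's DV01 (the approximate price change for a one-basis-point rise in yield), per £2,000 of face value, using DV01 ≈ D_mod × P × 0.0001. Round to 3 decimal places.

Periodic yield y = 0.035.
  t   CF        PV=CF/(1+0.035)^t    t·PV
  1       165.00       159.4203       159.4203
  2       165.00       154.0293       308.0585
  3       165.00       148.8205       446.4616
  4       165.00       143.7880       575.1519
  5       165.00       138.9256       694.6279
  6     2,165.00     1,761.2289    10,567.3734
  Σ                  2,506.2125    12,751.0936
P = 2,506.2125; D_Mac = 5.08779 yrs; D_mod = 4.91574 yrs.
DV01 ≈ 4.91574 × 2,506.2125 × 0.0001 = 1.231990.

£1.232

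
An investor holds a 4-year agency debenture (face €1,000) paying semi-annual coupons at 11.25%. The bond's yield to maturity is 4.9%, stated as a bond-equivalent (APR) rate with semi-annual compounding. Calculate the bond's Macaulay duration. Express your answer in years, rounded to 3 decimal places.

3.403 years

Periodic yield y = 0.0245. Discount each cash flow and weight by its period:
  t   CF        PV=CF/(1+0.0245)^t    t·PV
  1        56.25        54.9048        54.9048
  2        56.25        53.5918       107.1837
  3        56.25        52.3102       156.9307
  4        56.25        51.0593       204.2371
  5        56.25        49.8382       249.1912
  6        56.25        48.6464       291.8784
  7        56.25        47.4831       332.3815
  8     1,056.25       870.3041     6,962.4326
  Σ                  1,228.1380     8,359.1401
Price P = Σ PV = 1,228.1380.
Macaulay duration = Σ(t·PV) / P = 8,359.1401 / 1,228.1380 = 6.80635 half-year periods.
In years: 6.80635 / 2 = 3.40318 years.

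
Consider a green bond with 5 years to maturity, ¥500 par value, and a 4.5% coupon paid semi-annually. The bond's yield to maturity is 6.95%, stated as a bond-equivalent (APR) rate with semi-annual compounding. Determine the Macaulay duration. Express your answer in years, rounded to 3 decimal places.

4.501 years

Periodic yield y = 0.03475. Discount each cash flow and weight by its period:
  t   CF        PV=CF/(1+0.03475)^t    t·PV
  1        11.25        10.8722        10.8722
  2        11.25        10.5071        21.0141
  3        11.25        10.1542        30.4626
  4        11.25         9.8132        39.2528
  5        11.25         9.4836        47.4182
  6        11.25         9.1652        54.9909
  7        11.25         8.8574        62.0015
  8        11.25         8.5599        68.4793
  9        11.25         8.2724        74.4520
  10      511.25       363.3114     3,633.1135
  Σ                    448.9965     4,042.0573
Price P = Σ PV = 448.9965.
Macaulay duration = Σ(t·PV) / P = 4,042.0573 / 448.9965 = 9.00242 half-year periods.
In years: 9.00242 / 2 = 4.50121 years.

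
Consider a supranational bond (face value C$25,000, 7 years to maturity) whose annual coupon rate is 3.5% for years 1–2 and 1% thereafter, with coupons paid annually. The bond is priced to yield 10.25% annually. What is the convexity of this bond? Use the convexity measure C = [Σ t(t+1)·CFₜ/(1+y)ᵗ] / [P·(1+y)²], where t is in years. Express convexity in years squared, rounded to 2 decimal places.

40.61

With y = 0.1025:
  t   CF        PV=CF/(1+0.1025)^t    t·PV        t(t+1)·PV
  1       875.00       793.6508       793.6508       1,587.3016
  2       875.00       719.8647     1,439.7293       4,319.1880
  3       250.00       186.5538       559.6615       2,238.6462
  4       250.00       169.2098       676.8394       3,384.1968
  5       250.00       153.4783       767.3916       4,604.3494
  6       250.00       139.2094       835.2561       5,846.7929
  7    25,250.00    12,752.9658    89,270.7607     714,166.0855
  Σ                 14,914.9326    94,343.2894     736,146.5604
P = 14,914.9326.
Convexity = Σ t(t+1)·PV / [P·(1+y)²] = 736,146.5604 / (14,914.9326 × 1.215506) = 40.60559.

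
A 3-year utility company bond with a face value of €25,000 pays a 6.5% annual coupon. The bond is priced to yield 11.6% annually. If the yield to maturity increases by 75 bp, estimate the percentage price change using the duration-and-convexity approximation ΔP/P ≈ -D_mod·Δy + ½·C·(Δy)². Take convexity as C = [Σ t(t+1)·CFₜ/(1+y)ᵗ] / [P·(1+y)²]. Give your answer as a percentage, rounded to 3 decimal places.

-1.862%

With y = 0.116:
  t   CF        PV=CF/(1+0.116)^t    t·PV        t(t+1)·PV
  1     1,625.00     1,456.0932     1,456.0932       2,912.1864
  2     1,625.00     1,304.7430     2,609.4860       7,828.4580
  3    26,625.00    19,155.6561    57,466.9684     229,867.8738
  Σ                 21,916.4923    61,532.5476     240,608.5181
P = 21,916.4923; D_Mac = 2.80759 yrs; D_mod = 2.51576 yrs; C = 8.81478.
Duration effect: -2.51576 × (+0.0075) = -0.018868
Convexity effect: 0.5 × 8.81478 × (0.0075)² = +0.0002479
ΔP/P ≈ -0.018868 + 0.0002479 = -0.018620 = -1.8620%.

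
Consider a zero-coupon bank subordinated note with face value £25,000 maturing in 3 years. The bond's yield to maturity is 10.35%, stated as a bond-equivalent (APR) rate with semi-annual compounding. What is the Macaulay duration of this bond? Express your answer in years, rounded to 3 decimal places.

3.000 years

A zero-coupon bond has a single cash flow at maturity, so its Macaulay duration equals its maturity: 3 years.
(Equivalently: 6 semi-annual periods ÷ 2 = 3 years.)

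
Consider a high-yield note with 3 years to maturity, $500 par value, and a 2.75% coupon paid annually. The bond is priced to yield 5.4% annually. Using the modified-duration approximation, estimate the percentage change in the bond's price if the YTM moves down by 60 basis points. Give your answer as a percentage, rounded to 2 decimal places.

+1.66%

Periodic yield y = 0.054. Modified duration first:
  t   CF        PV=CF/(1+0.054)^t    t·PV
  1        13.75        13.0455        13.0455
  2        13.75        12.3772        24.7543
  3       513.75       438.7630     1,316.2890
  Σ                    464.1857     1,354.0889
P = 464.1857; D_Mac = 2.91713 yrs; D_mod = 2.91713/(1+0.054) = 2.76767 yrs.
ΔP/P ≈ -D_mod · Δy = -2.76767 × (-0.006) = +0.016606 = +1.6606%.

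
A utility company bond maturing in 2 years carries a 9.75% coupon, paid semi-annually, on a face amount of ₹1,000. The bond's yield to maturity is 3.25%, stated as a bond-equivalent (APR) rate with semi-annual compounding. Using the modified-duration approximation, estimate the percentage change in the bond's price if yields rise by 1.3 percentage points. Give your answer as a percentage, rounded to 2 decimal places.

-2.40%

Periodic yield y = 0.01625. Modified duration first:
  t   CF        PV=CF/(1+0.01625)^t    t·PV
  1        48.75        47.9705        47.9705
  2        48.75        47.2034        94.4068
  3        48.75        46.4486       139.3459
  4     1,048.75       983.2631     3,933.0524
  Σ                  1,124.8856     4,214.7756
P = 1,124.8856; D_Mac = 3.74685 half-year periods = 1.87342 yrs; D_mod = 1.87342/(1+0.01625) = 1.84347 yrs.
ΔP/P ≈ -D_mod · Δy = -1.84347 × (+0.013) = -0.023965 = -2.3965%.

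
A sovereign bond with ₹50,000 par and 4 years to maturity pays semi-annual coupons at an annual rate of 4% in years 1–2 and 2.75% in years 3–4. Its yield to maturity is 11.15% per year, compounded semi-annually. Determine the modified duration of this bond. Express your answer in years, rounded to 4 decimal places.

Periodic yield y = 0.05575. First find Macaulay duration:
  t   CF        PV=CF/(1+0.05575)^t    t·PV
  1     1,000.00       947.1939       947.1939
  2     1,000.00       897.1764     1,794.3527
  3     1,000.00       849.8000     2,549.4000
  4     1,000.00       804.9254     3,219.7017
  5       687.50       524.1641     2,620.8204
  6       687.50       496.4850     2,978.9102
  7       687.50       470.2676     3,291.8733
  8    50,687.50    32,840.6807   262,725.4459
  Σ                 37,830.6932   280,127.6981
P = 37,830.6932; Macaulay duration = 280,127.6981 / 37,830.6932 = 7.40477 half-year periods = 3.70239 years.
Modified duration = D_Mac / (1 + y) = 3.70239 / 1.05575 = 3.50688 years.

3.5069 years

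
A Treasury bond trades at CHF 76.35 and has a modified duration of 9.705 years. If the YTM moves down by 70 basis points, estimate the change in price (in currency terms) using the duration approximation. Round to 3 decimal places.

Duration approximation: ΔP/P ≈ -D_mod · Δy = -9.705 × (-0.007) = +0.067935.
ΔP ≈ 76.35 × (+0.067935) = +5.18683725.

+CHF 5.187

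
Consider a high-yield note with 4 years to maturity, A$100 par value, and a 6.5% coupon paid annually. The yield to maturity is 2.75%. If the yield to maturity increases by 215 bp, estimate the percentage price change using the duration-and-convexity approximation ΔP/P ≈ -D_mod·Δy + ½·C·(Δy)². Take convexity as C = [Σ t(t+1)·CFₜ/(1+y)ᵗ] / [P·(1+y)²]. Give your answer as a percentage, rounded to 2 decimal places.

-7.30%

With y = 0.0275:
  t   CF        PV=CF/(1+0.0275)^t    t·PV        t(t+1)·PV
  1         6.50         6.3260         6.3260          12.6521
  2         6.50         6.1567        12.3134          36.9403
  3         6.50         5.9919        17.9758          71.9033
  4       106.50        95.5482       382.1926       1,910.9630
  Σ                    114.0229       418.8079       2,032.4588
P = 114.0229; D_Mac = 3.67302 yrs; D_mod = 3.57471 yrs; C = 16.88364.
Duration effect: -3.57471 × (+0.0215) = -0.076856
Convexity effect: 0.5 × 16.88364 × (0.0215)² = +0.0039022
ΔP/P ≈ -0.076856 + 0.0039022 = -0.072954 = -7.2954%.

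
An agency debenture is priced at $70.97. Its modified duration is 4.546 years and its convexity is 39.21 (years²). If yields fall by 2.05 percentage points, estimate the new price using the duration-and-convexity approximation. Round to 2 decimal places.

$78.17

Duration effect: -D_mod·Δy = -4.546 × (-0.0205) = +0.093193
Convexity effect: ½·C·(Δy)² = 0.5 × 39.21 × (-0.0205)² = +0.00823900125
ΔP/P ≈ +0.093193 + 0.00823900125 = +0.10143200125
New price ≈ 70.97 × (1 + 0.10143200125) = 78.1686291287125.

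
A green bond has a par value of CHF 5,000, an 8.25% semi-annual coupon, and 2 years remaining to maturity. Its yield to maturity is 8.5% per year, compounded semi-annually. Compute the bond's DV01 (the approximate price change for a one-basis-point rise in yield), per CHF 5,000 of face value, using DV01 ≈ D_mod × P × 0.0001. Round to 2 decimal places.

CHF 0.90

Periodic yield y = 0.0425.
  t   CF        PV=CF/(1+0.0425)^t    t·PV
  1       206.25       197.8417       197.8417
  2       206.25       189.7762       379.5525
  3       206.25       182.0396       546.1187
  4     5,206.25     4,407.7887    17,631.1547
  Σ                  4,977.4462    18,754.6675
P = 4,977.4462; D_Mac = 3.76793 half-year periods = 1.88396 yrs; D_mod = 1.80716 yrs.
DV01 ≈ 1.80716 × 4,977.4462 × 0.0001 = 0.899504.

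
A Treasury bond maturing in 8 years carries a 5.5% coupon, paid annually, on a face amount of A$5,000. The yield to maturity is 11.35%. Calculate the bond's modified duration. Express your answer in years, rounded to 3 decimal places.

5.735 years

Periodic yield y = 0.1135. First find Macaulay duration:
  t   CF        PV=CF/(1+0.1135)^t    t·PV
  1       275.00       246.9690       246.9690
  2       275.00       221.7953       443.5905
  3       275.00       199.1875       597.5624
  4       275.00       178.8841       715.5365
  5       275.00       160.6503       803.2516
  6       275.00       144.2751       865.6506
  7       275.00       129.5690       906.9831
  8     5,275.00     2,232.0334    17,856.2674
  Σ                  3,513.3637    22,435.8111
P = 3,513.3637; Macaulay duration = 22,435.8111 / 3,513.3637 = 6.38585 years.
Modified duration = D_Mac / (1 + y) = 6.38585 / 1.1135 = 5.73493 years.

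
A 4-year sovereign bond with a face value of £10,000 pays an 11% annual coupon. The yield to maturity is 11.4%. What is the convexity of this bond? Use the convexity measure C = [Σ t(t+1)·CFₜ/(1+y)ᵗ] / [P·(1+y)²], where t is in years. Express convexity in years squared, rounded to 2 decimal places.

With y = 0.114:
  t   CF        PV=CF/(1+0.114)^t    t·PV        t(t+1)·PV
  1     1,100.00       987.4327       987.4327       1,974.8654
  2     1,100.00       886.3848     1,772.7696       5,318.3088
  3     1,100.00       795.6776     2,387.0327       9,548.1308
  4    11,100.00     7,207.4596    28,829.8383     144,149.1916
  Σ                  9,876.9546    33,977.0733     160,990.4965
P = 9,876.9546.
Convexity = Σ t(t+1)·PV / [P·(1+y)²] = 160,990.4965 / (9,876.9546 × 1.240996) = 13.13430.

13.13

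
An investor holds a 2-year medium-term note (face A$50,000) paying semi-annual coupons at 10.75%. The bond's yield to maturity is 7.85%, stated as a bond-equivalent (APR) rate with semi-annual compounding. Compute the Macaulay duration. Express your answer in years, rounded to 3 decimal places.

1.856 years

Periodic yield y = 0.03925. Discount each cash flow and weight by its period:
  t   CF        PV=CF/(1+0.03925)^t    t·PV
  1     2,687.50     2,585.9995     2,585.9995
  2     2,687.50     2,488.3325     4,976.6649
  3     2,687.50     2,394.3541     7,183.0622
  4    52,687.50    45,167.6462   180,670.5849
  Σ                 52,636.3323   195,416.3116
Price P = Σ PV = 52,636.3323.
Macaulay duration = Σ(t·PV) / P = 195,416.3116 / 52,636.3323 = 3.71257 half-year periods.
In years: 3.71257 / 2 = 1.85629 years.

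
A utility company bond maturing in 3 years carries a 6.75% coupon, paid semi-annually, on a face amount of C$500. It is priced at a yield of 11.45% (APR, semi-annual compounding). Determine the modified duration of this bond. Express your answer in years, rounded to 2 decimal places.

Periodic yield y = 0.05725. First find Macaulay duration:
  t   CF        PV=CF/(1+0.05725)^t    t·PV
  1       16.875        15.9612        15.9612
  2       16.875        15.0969        30.1938
  3       16.875        14.2794        42.8383
  4       16.875        13.5062        54.0248
  5       16.875        12.7748        63.8742
  6      516.875       370.1002     2,220.6014
  Σ                    441.7188     2,427.4937
P = 441.7188; Macaulay duration = 2,427.4937 / 441.7188 = 5.49556 half-year periods = 2.74778 years.
Modified duration = D_Mac / (1 + y) = 2.74778 / 1.05725 = 2.59899 years.

2.60 years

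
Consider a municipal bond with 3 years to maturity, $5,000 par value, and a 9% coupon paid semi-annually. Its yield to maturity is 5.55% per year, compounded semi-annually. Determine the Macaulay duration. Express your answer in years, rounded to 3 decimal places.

Periodic yield y = 0.02775. Discount each cash flow and weight by its period:
  t   CF        PV=CF/(1+0.02775)^t    t·PV
  1       225.00       218.9248       218.9248
  2       225.00       213.0137       426.0274
  3       225.00       207.2622       621.7865
  4       225.00       201.6659       806.6638
  5       225.00       196.2208       981.1041
  6     5,225.00     4,433.6498    26,601.8985
  Σ                  5,470.7372    29,656.4052
Price P = Σ PV = 5,470.7372.
Macaulay duration = Σ(t·PV) / P = 29,656.4052 / 5,470.7372 = 5.42092 half-year periods.
In years: 5.42092 / 2 = 2.71046 years.

2.710 years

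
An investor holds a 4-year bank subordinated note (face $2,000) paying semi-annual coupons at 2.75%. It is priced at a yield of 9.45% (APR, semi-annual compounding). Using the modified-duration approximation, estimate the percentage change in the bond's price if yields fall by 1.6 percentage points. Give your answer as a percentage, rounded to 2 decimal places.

Periodic yield y = 0.04725. Modified duration first:
  t   CF        PV=CF/(1+0.04725)^t    t·PV
  1        27.50        26.2593        26.2593
  2        27.50        25.0745        50.1490
  3        27.50        23.9432        71.8295
  4        27.50        22.8629        91.4516
  5        27.50        21.8314       109.1568
  6        27.50        20.8464       125.0782
  7        27.50        19.9058       139.3408
  8     2,027.50     1,401.3864    11,211.0915
  Σ                  1,562.1098    11,824.3566
P = 1,562.1098; D_Mac = 7.56948 half-year periods = 3.78474 yrs; D_mod = 3.78474/(1+0.04725) = 3.61398 yrs.
ΔP/P ≈ -D_mod · Δy = -3.61398 × (-0.016) = +0.057824 = +5.7824%.

+5.78%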